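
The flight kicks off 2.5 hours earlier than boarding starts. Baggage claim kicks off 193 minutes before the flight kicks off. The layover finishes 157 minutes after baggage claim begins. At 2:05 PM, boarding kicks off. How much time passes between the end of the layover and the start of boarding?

3 hours 6 minutes

The flight starts at 2:05 PM − 150 min = 11:35 AM.
Baggage claim starts at 11:35 AM − 193 min = 8:22 AM.
The layover ends at 8:22 AM + 157 min = 10:59 AM.
From 10:59 AM to 2:05 PM is 3 hours 6 minutes.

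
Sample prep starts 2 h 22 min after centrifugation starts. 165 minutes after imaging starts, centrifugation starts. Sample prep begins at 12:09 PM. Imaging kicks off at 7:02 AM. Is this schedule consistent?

Centrifugation starts at 7:02 AM + 165 min = 9:47 AM.
Sample prep starts at 9:47 AM + 142 min = 12:09 PM.
That matches the stated 12:09 PM, so the schedule is consistent.

Yes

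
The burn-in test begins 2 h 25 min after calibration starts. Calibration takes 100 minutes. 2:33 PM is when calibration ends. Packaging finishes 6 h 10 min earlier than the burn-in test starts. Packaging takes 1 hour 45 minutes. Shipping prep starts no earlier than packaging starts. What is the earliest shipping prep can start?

7:23 AM

Calibration starts at 2:33 PM − 100 min = 12:53 PM.
The burn-in test starts at 12:53 PM + 145 min = 3:18 PM.
Packaging ends at 3:18 PM − 370 min = 9:08 AM.
Packaging starts at 9:08 AM − 105 min = 7:23 AM.
Shipping prep is bounded by packaging, so the earliest it can start is 7:23 AM.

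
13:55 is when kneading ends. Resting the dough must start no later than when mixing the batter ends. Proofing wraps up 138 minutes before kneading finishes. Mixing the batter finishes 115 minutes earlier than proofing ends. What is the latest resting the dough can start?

Proofing ends at 13:55 − 138 min = 11:37.
Mixing the batter ends at 11:37 − 115 min = 09:42.
Resting the dough is bounded by mixing the batter, so the latest it can start is 09:42.

09:42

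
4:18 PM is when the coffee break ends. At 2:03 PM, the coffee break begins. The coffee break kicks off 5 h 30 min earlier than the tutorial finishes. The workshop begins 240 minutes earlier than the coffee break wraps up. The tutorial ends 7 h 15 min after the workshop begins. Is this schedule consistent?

The workshop starts at 4:18 PM − 240 min = 12:18 PM.
The tutorial ends at 12:18 PM + 435 min = 7:33 PM.
The coffee break starts at 7:33 PM − 330 min = 2:03 PM.
That matches the stated 2:03 PM, so the schedule is consistent.

Yes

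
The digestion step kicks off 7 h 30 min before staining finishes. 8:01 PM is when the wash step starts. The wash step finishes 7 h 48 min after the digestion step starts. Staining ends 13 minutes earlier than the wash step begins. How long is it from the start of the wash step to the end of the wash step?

5 minutes

Staining ends at 8:01 PM − 13 min = 7:48 PM.
The digestion step starts at 7:48 PM − 450 min = 12:18 PM.
The wash step ends at 12:18 PM + 468 min = 8:06 PM.
From 8:01 PM to 8:06 PM is 5 minutes.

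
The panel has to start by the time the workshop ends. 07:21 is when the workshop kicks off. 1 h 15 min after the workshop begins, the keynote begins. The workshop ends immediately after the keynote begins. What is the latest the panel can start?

The keynote starts at 07:21 + 75 min = 08:36.
So the workshop ends at 08:36.
The panel is bounded by the workshop, so the latest it can start is 08:36.

08:36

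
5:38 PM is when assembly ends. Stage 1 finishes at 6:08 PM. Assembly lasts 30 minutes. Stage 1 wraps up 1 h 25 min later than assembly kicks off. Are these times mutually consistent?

Assembly starts at 5:38 PM − 30 min = 5:08 PM.
Stage 1 ends at 5:08 PM + 85 min = 6:33 PM.
But stage 1 is also said to end at 6:08 PM — a 25-minute conflict.

No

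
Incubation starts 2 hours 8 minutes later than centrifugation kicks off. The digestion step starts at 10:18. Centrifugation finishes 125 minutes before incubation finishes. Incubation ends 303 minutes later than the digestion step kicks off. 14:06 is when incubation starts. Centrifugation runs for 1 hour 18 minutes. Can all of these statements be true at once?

Incubation ends at 10:18 + 303 min = 15:21.
Centrifugation ends at 15:21 − 125 min = 13:16.
Centrifugation starts at 13:16 − 78 min = 11:58.
Incubation starts at 11:58 + 128 min = 14:06.
That matches the stated 14:06, so the schedule is consistent.

Yes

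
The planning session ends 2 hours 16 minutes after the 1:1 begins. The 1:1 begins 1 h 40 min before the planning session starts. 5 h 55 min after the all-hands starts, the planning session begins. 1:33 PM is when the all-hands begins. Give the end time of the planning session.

8:04 PM

The planning session starts at 1:33 PM + 355 min = 7:28 PM.
The 1:1 starts at 7:28 PM − 100 min = 5:48 PM.
The planning session ends at 5:48 PM + 136 min = 8:04 PM.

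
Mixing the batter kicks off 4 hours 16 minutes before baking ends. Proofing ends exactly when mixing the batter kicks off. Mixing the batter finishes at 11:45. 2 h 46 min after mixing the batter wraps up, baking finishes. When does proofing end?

10:15

Baking ends at 11:45 + 166 min = 14:31.
Mixing the batter starts at 14:31 − 256 min = 10:15.
So proofing ends at 10:15.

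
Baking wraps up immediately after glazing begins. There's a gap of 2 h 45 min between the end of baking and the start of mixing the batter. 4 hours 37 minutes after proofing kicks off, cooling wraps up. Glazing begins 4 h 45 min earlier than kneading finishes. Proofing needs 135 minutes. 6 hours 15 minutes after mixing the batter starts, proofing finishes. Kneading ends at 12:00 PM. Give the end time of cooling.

Glazing starts at 12:00 PM − 285 min = 7:15 AM.
So baking ends at 7:15 AM.
Mixing the batter starts at 7:15 AM + 165 min = 10:00 AM.
Proofing ends at 10:00 AM + 375 min = 4:15 PM.
Proofing starts at 4:15 PM − 135 min = 2:00 PM.
Cooling ends at 2:00 PM + 277 min = 6:37 PM.

6:37 PM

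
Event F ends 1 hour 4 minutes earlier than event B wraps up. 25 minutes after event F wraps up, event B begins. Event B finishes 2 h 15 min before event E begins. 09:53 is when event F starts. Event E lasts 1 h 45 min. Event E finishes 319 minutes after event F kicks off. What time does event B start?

10:33

Event E ends at 09:53 + 319 min = 15:12.
Event E starts at 15:12 − 105 min = 13:27.
Event B ends at 13:27 − 135 min = 11:12.
Event F ends at 11:12 − 64 min = 10:08.
Event B starts at 10:08 + 25 min = 10:33.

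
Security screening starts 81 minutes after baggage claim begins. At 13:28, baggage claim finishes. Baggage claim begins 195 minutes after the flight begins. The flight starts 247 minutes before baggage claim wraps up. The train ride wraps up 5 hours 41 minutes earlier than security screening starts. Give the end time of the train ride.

The flight starts at 13:28 − 247 min = 09:21.
Baggage claim starts at 09:21 + 195 min = 12:36.
Security screening starts at 12:36 + 81 min = 13:57.
The train ride ends at 13:57 − 341 min = 08:16.

08:16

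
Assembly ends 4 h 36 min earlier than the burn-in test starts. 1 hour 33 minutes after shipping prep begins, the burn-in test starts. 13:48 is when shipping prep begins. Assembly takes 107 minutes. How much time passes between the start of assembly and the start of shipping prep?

The burn-in test starts at 13:48 + 93 min = 15:21.
Assembly ends at 15:21 − 276 min = 10:45.
Assembly starts at 10:45 − 107 min = 08:58.
From 08:58 to 13:48 is 290 minutes.

290 minutes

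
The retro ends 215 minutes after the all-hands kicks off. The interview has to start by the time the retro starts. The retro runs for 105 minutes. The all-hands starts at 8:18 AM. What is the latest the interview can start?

The retro ends at 8:18 AM + 215 min = 11:53 AM.
The retro starts at 11:53 AM − 105 min = 10:08 AM.
The interview is bounded by the retro, so the latest it can start is 10:08 AM.

10:08 AM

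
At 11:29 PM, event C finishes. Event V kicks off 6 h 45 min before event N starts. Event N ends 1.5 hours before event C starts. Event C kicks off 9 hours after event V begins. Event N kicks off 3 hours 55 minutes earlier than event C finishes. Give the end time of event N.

8:19 PM

Event N starts at 11:29 PM − 235 min = 7:34 PM.
Event V starts at 7:34 PM − 405 min = 12:49 PM.
Event C starts at 12:49 PM + 540 min = 9:49 PM.
Event N ends at 9:49 PM − 90 min = 8:19 PM.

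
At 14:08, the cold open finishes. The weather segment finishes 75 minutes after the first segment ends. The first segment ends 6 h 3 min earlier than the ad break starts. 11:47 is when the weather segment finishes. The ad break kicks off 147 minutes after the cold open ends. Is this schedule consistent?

The ad break starts at 14:08 + 147 min = 16:35.
The first segment ends at 16:35 − 363 min = 10:32.
The weather segment ends at 10:32 + 75 min = 11:47.
That matches the stated 11:47, so the schedule is consistent.

Yes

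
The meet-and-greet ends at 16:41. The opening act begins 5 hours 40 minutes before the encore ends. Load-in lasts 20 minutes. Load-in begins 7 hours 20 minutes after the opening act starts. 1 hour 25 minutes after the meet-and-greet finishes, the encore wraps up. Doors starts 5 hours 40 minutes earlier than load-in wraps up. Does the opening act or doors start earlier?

the opening act

The encore ends at 16:41 + 85 min = 18:06.
The opening act starts at 18:06 − 340 min = 12:26.
Load-in starts at 12:26 + 440 min = 19:46.
Load-in ends at 19:46 + 20 min = 20:06.
Doors starts at 20:06 − 340 min = 14:26.
The opening act starts at 12:26 and doors starts at 14:26, so the opening act is first.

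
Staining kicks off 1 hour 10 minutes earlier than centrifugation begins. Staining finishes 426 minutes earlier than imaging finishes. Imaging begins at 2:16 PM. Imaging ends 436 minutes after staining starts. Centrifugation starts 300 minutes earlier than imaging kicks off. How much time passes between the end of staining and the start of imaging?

6 hours

Centrifugation starts at 2:16 PM − 300 min = 9:16 AM.
Staining starts at 9:16 AM − 70 min = 8:06 AM.
Imaging ends at 8:06 AM + 436 min = 3:22 PM.
Staining ends at 3:22 PM − 426 min = 8:16 AM.
From 8:16 AM to 2:16 PM is 6 hours.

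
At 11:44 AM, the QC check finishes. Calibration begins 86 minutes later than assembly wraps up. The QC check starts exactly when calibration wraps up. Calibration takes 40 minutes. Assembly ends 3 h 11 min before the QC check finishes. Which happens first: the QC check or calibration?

calibration

Assembly ends at 11:44 AM − 191 min = 8:33 AM.
Calibration starts at 8:33 AM + 86 min = 9:59 AM.
Calibration ends at 9:59 AM + 40 min = 10:39 AM.
So the QC check starts at 10:39 AM.
The QC check starts at 10:39 AM and calibration starts at 9:59 AM, so calibration is first.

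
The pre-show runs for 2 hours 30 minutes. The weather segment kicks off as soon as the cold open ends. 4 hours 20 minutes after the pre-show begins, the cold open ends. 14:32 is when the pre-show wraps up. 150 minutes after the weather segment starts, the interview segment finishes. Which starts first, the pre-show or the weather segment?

The pre-show starts at 14:32 − 150 min = 12:02.
The cold open ends at 12:02 + 260 min = 16:22.
So the weather segment starts at 16:22.
The pre-show starts at 12:02 and the weather segment starts at 16:22, so the pre-show is first.

the pre-show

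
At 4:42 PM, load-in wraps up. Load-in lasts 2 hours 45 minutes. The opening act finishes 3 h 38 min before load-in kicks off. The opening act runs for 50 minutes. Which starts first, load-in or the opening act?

Load-in starts at 4:42 PM − 165 min = 1:57 PM.
The opening act ends at 1:57 PM − 218 min = 10:19 AM.
The opening act starts at 10:19 AM − 50 min = 9:29 AM.
Load-in starts at 1:57 PM and the opening act starts at 9:29 AM, so the opening act is first.

the opening act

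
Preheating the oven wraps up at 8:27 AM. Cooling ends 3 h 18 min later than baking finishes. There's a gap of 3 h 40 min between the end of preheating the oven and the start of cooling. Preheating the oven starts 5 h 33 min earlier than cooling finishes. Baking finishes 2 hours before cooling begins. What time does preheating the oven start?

7:52 AM

Cooling starts at 8:27 AM + 220 min = 12:07 PM.
Baking ends at 12:07 PM − 120 min = 10:07 AM.
Cooling ends at 10:07 AM + 198 min = 1:25 PM.
Preheating the oven starts at 1:25 PM − 333 min = 7:52 AM.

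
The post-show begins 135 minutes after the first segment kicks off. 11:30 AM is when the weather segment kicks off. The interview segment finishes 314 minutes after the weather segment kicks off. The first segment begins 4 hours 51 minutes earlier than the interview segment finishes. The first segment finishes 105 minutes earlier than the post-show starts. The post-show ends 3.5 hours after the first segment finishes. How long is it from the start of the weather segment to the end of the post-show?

The interview segment ends at 11:30 AM + 314 min = 4:44 PM.
The first segment starts at 4:44 PM − 291 min = 11:53 AM.
The post-show starts at 11:53 AM + 135 min = 2:08 PM.
The first segment ends at 2:08 PM − 105 min = 12:23 PM.
The post-show ends at 12:23 PM + 210 min = 3:53 PM.
From 11:30 AM to 3:53 PM is 4 hours 23 minutes.

4 hours 23 minutes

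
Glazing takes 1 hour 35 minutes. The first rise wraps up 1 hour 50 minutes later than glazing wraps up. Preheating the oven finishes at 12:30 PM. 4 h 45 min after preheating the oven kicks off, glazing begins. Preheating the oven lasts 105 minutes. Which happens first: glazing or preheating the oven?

Preheating the oven starts at 12:30 PM − 105 min = 10:45 AM.
Glazing starts at 10:45 AM + 285 min = 3:30 PM.
Glazing starts at 3:30 PM and preheating the oven starts at 10:45 AM, so preheating the oven is first.

preheating the oven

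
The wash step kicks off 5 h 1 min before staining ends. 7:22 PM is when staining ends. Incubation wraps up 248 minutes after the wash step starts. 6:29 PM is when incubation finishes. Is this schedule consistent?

Yes

The wash step starts at 7:22 PM − 301 min = 2:21 PM.
Incubation ends at 2:21 PM + 248 min = 6:29 PM.
That matches the stated 6:29 PM, so the schedule is consistent.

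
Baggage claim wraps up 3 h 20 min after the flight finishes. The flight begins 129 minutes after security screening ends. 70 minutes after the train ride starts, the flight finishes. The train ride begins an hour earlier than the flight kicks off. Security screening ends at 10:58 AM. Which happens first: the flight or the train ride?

The flight starts at 10:58 AM + 129 min = 1:07 PM.
The train ride starts at 1:07 PM − 60 min = 12:07 PM.
The flight starts at 1:07 PM and the train ride starts at 12:07 PM, so the train ride is first.

the train ride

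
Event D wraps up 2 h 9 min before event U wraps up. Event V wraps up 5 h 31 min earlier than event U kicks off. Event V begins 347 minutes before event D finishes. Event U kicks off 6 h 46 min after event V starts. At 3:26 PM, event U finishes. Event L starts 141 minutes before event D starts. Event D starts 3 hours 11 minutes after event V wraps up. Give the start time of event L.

9:35 AM

Event D ends at 3:26 PM − 129 min = 1:17 PM.
Event V starts at 1:17 PM − 347 min = 7:30 AM.
Event U starts at 7:30 AM + 406 min = 2:16 PM.
Event V ends at 2:16 PM − 331 min = 8:45 AM.
Event D starts at 8:45 AM + 191 min = 11:56 AM.
Event L starts at 11:56 AM − 141 min = 9:35 AM.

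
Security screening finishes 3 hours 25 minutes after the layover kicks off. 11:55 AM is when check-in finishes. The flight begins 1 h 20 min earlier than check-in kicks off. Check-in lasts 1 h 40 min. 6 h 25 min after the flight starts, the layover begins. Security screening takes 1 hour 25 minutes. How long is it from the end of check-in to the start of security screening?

Check-in starts at 11:55 AM − 100 min = 10:15 AM.
The flight starts at 10:15 AM − 80 min = 8:55 AM.
The layover starts at 8:55 AM + 385 min = 3:20 PM.
Security screening ends at 3:20 PM + 205 min = 6:45 PM.
Security screening starts at 6:45 PM − 85 min = 5:20 PM.
From 11:55 AM to 5:20 PM is 5 h 25 min.

5 h 25 min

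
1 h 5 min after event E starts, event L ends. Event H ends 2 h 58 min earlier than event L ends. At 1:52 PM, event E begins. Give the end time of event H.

11:59 AM

Event L ends at 1:52 PM + 65 min = 2:57 PM.
Event H ends at 2:57 PM − 178 min = 11:59 AM.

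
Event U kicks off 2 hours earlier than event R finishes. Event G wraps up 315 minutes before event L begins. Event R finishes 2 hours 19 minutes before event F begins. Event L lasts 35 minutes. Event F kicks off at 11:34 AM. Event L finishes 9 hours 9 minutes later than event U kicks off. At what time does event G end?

10:34 AM

Event R ends at 11:34 AM − 139 min = 9:15 AM.
Event U starts at 9:15 AM − 120 min = 7:15 AM.
Event L ends at 7:15 AM + 549 min = 4:24 PM.
Event L starts at 4:24 PM − 35 min = 3:49 PM.
Event G ends at 3:49 PM − 315 min = 10:34 AM.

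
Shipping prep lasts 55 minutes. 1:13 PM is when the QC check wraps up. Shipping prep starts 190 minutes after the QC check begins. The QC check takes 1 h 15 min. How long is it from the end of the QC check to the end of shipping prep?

170 minutes

The QC check starts at 1:13 PM − 75 min = 11:58 AM.
Shipping prep starts at 11:58 AM + 190 min = 3:08 PM.
Shipping prep ends at 3:08 PM + 55 min = 4:03 PM.
From 1:13 PM to 4:03 PM is 170 minutes.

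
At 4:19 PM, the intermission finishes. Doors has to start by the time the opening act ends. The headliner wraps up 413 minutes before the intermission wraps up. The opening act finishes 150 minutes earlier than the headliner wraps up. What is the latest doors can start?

6:56 AM

The headliner ends at 4:19 PM − 413 min = 9:26 AM.
The opening act ends at 9:26 AM − 150 min = 6:56 AM.
Doors is bounded by the opening act, so the latest it can start is 6:56 AM.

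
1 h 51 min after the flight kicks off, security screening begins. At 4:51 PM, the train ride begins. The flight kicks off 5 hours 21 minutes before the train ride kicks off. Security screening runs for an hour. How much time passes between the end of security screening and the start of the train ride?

The flight starts at 4:51 PM − 321 min = 11:30 AM.
Security screening starts at 11:30 AM + 111 min = 1:21 PM.
Security screening ends at 1:21 PM + 60 min = 2:21 PM.
From 2:21 PM to 4:51 PM is 2 hours 30 minutes.

2 hours 30 minutes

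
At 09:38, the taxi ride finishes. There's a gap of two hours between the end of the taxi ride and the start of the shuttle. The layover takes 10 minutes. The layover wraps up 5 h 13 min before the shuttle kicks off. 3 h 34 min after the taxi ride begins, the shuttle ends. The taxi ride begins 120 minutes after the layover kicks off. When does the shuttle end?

11:49

The shuttle starts at 09:38 + 120 min = 11:38.
The layover ends at 11:38 − 313 min = 06:25.
The layover starts at 06:25 − 10 min = 06:15.
The taxi ride starts at 06:15 + 120 min = 08:15.
The shuttle ends at 08:15 + 214 min = 11:49.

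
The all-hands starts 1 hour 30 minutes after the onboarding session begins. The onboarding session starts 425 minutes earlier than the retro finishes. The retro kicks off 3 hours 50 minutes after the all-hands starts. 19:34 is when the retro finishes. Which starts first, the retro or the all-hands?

the all-hands

The onboarding session starts at 19:34 − 425 min = 12:29.
The all-hands starts at 12:29 + 90 min = 13:59.
The retro starts at 13:59 + 230 min = 17:49.
The retro starts at 17:49 and the all-hands starts at 13:59, so the all-hands is first.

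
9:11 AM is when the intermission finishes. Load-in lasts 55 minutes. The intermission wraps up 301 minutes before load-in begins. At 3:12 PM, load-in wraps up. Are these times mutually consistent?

Load-in starts at 3:12 PM − 55 min = 2:17 PM.
The intermission ends at 2:17 PM − 301 min = 9:16 AM.
But the intermission is also said to end at 9:11 AM — a 5-minute conflict.

No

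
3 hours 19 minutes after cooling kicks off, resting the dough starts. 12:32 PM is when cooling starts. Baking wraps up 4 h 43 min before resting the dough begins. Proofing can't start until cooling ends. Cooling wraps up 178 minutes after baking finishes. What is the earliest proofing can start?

Resting the dough starts at 12:32 PM + 199 min = 3:51 PM.
Baking ends at 3:51 PM − 283 min = 11:08 AM.
Cooling ends at 11:08 AM + 178 min = 2:06 PM.
Proofing is bounded by cooling, so the earliest it can start is 2:06 PM.

2:06 PM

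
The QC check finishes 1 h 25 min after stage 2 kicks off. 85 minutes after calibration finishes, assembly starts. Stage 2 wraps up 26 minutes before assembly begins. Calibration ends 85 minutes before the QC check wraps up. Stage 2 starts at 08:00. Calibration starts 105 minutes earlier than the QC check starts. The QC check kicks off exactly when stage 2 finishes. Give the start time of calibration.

07:14

The QC check ends at 08:00 + 85 min = 09:25.
Calibration ends at 09:25 − 85 min = 08:00.
Assembly starts at 08:00 + 85 min = 09:25.
Stage 2 ends at 09:25 − 26 min = 08:59.
So the QC check starts at 08:59.
Calibration starts at 08:59 − 105 min = 07:14.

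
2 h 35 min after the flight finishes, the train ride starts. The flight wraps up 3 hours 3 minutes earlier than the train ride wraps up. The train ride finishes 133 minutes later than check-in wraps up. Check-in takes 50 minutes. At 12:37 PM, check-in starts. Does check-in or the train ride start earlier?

check-in

Check-in ends at 12:37 PM + 50 min = 1:27 PM.
The train ride ends at 1:27 PM + 133 min = 3:40 PM.
The flight ends at 3:40 PM − 183 min = 12:37 PM.
The train ride starts at 12:37 PM + 155 min = 3:12 PM.
Check-in starts at 12:37 PM and the train ride starts at 3:12 PM, so check-in is first.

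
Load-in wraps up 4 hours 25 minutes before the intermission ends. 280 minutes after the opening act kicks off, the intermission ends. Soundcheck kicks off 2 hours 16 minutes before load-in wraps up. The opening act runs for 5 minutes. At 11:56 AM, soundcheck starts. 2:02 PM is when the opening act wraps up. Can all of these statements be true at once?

Yes

The opening act starts at 2:02 PM − 5 min = 1:57 PM.
The intermission ends at 1:57 PM + 280 min = 6:37 PM.
Load-in ends at 6:37 PM − 265 min = 2:12 PM.
Soundcheck starts at 2:12 PM − 136 min = 11:56 AM.
That matches the stated 11:56 AM, so the schedule is consistent.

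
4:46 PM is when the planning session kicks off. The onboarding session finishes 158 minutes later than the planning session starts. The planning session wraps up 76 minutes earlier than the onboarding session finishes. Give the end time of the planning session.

The onboarding session ends at 4:46 PM + 158 min = 7:24 PM.
The planning session ends at 7:24 PM − 76 min = 6:08 PM.

6:08 PM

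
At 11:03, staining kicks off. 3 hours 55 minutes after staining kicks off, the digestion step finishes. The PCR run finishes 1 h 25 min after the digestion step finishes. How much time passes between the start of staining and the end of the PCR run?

5 h 20 min

The digestion step ends at 11:03 + 235 min = 14:58.
The PCR run ends at 14:58 + 85 min = 16:23.
From 11:03 to 16:23 is 5 h 20 min.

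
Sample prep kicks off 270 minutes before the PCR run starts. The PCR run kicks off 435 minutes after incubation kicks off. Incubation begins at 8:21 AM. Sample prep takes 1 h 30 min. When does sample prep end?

The PCR run starts at 8:21 AM + 435 min = 3:36 PM.
Sample prep starts at 3:36 PM − 270 min = 11:06 AM.
Sample prep ends at 11:06 AM + 90 min = 12:36 PM.

12:36 PM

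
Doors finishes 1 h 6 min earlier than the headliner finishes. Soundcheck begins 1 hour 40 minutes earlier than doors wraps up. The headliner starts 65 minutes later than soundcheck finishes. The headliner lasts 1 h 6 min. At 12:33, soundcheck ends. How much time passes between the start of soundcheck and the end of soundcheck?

35 minutes

The headliner starts at 12:33 + 65 min = 13:38.
The headliner ends at 13:38 + 66 min = 14:44.
Doors ends at 14:44 − 66 min = 13:38.
Soundcheck starts at 13:38 − 100 min = 11:58.
From 11:58 to 12:33 is 35 minutes.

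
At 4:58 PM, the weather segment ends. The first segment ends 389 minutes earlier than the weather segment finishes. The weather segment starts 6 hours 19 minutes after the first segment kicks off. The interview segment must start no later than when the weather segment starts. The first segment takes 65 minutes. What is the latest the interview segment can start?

The first segment ends at 4:58 PM − 389 min = 10:29 AM.
The first segment starts at 10:29 AM − 65 min = 9:24 AM.
The weather segment starts at 9:24 AM + 379 min = 3:43 PM.
The interview segment is bounded by the weather segment, so the latest it can start is 3:43 PM.

3:43 PM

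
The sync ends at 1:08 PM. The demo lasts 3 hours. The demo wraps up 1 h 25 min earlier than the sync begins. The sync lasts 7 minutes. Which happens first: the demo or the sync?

The sync starts at 1:08 PM − 7 min = 1:01 PM.
The demo ends at 1:01 PM − 85 min = 11:36 AM.
The demo starts at 11:36 AM − 180 min = 8:36 AM.
The demo starts at 8:36 AM and the sync starts at 1:01 PM, so the demo is first.

the demo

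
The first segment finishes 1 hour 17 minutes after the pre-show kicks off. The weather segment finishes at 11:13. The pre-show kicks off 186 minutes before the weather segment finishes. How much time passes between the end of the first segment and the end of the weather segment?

1 h 49 min

The pre-show starts at 11:13 − 186 min = 08:07.
The first segment ends at 08:07 + 77 min = 09:24.
From 09:24 to 11:13 is 1 h 49 min.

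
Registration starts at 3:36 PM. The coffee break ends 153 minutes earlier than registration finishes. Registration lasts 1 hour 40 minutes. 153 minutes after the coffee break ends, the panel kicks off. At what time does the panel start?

Registration ends at 3:36 PM + 100 min = 5:16 PM.
The coffee break ends at 5:16 PM − 153 min = 2:43 PM.
The panel starts at 2:43 PM + 153 min = 5:16 PM.

5:16 PM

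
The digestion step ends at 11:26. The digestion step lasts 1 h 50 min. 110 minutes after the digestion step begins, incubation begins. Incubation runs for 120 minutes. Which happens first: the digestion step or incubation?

The digestion step starts at 11:26 − 110 min = 09:36.
Incubation starts at 09:36 + 110 min = 11:26.
The digestion step starts at 09:36 and incubation starts at 11:26, so the digestion step is first.

the digestion step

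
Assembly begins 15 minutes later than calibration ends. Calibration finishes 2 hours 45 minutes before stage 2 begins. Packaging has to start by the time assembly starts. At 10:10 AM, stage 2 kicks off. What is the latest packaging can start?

7:40 AM

Calibration ends at 10:10 AM − 165 min = 7:25 AM.
Assembly starts at 7:25 AM + 15 min = 7:40 AM.
Packaging is bounded by assembly, so the latest it can start is 7:40 AM.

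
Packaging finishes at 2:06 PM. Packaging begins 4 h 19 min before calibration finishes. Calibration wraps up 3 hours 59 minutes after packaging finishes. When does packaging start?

Calibration ends at 2:06 PM + 239 min = 6:05 PM.
Packaging starts at 6:05 PM − 259 min = 1:46 PM.

1:46 PM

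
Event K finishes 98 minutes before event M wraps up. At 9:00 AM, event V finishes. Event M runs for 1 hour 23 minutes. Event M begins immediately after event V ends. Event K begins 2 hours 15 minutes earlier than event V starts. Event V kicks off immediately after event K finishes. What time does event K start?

6:30 AM

Event M starts at 9:00 AM.
Event M ends at 9:00 AM + 83 min = 10:23 AM.
Event K ends at 10:23 AM − 98 min = 8:45 AM.
So event V starts at 8:45 AM.
Event K starts at 8:45 AM − 135 min = 6:30 AM.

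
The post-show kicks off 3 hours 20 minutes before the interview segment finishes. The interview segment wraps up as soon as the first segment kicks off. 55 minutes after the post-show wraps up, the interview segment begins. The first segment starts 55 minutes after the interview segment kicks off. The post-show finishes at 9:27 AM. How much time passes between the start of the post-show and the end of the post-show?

The interview segment starts at 9:27 AM + 55 min = 10:22 AM.
The first segment starts at 10:22 AM + 55 min = 11:17 AM.
So the interview segment ends at 11:17 AM.
The post-show starts at 11:17 AM − 200 min = 7:57 AM.
From 7:57 AM to 9:27 AM is 1 h 30 min.

1 h 30 min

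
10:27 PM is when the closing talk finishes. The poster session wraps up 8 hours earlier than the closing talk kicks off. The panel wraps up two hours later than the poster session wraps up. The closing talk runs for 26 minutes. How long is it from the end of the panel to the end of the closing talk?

The closing talk starts at 10:27 PM − 26 min = 10:01 PM.
The poster session ends at 10:01 PM − 480 min = 2:01 PM.
The panel ends at 2:01 PM + 120 min = 4:01 PM.
From 4:01 PM to 10:27 PM is 6 hours 26 minutes.

6 hours 26 minutes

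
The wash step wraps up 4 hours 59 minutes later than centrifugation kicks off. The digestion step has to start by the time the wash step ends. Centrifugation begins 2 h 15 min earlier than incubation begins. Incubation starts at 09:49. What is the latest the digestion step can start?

12:33

Centrifugation starts at 09:49 − 135 min = 07:34.
The wash step ends at 07:34 + 299 min = 12:33.
The digestion step is bounded by the wash step, so the latest it can start is 12:33.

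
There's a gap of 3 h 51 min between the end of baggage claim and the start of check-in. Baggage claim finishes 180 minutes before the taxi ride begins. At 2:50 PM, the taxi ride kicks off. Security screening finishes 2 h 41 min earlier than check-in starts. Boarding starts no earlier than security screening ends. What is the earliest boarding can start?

1:00 PM

Baggage claim ends at 2:50 PM − 180 min = 11:50 AM.
Check-in starts at 11:50 AM + 231 min = 3:41 PM.
Security screening ends at 3:41 PM − 161 min = 1:00 PM.
Boarding is bounded by security screening, so the earliest it can start is 1:00 PM.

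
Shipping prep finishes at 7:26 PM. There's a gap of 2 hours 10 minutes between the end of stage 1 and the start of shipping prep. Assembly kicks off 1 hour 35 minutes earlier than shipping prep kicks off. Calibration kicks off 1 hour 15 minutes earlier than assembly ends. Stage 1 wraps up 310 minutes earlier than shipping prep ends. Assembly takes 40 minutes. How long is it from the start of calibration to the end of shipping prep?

Stage 1 ends at 7:26 PM − 310 min = 2:16 PM.
Shipping prep starts at 2:16 PM + 130 min = 4:26 PM.
Assembly starts at 4:26 PM − 95 min = 2:51 PM.
Assembly ends at 2:51 PM + 40 min = 3:31 PM.
Calibration starts at 3:31 PM − 75 min = 2:16 PM.
From 2:16 PM to 7:26 PM is 5 h 10 min.

5 h 10 min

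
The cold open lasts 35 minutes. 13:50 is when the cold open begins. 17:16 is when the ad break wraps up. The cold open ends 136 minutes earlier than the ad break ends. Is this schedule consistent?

No

The cold open ends at 17:16 − 136 min = 15:00.
The cold open starts at 15:00 − 35 min = 14:25.
But the cold open is also said to start at 13:50 — a 35-minute conflict.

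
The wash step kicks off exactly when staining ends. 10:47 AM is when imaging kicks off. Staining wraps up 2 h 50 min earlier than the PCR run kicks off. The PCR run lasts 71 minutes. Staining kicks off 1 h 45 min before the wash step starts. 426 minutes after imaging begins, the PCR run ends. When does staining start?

12:07 PM

The PCR run ends at 10:47 AM + 426 min = 5:53 PM.
The PCR run starts at 5:53 PM − 71 min = 4:42 PM.
Staining ends at 4:42 PM − 170 min = 1:52 PM.
So the wash step starts at 1:52 PM.
Staining starts at 1:52 PM − 105 min = 12:07 PM.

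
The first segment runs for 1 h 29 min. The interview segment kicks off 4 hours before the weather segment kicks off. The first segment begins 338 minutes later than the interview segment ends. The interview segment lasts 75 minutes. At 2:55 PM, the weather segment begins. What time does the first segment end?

7:17 PM

The interview segment starts at 2:55 PM − 240 min = 10:55 AM.
The interview segment ends at 10:55 AM + 75 min = 12:10 PM.
The first segment starts at 12:10 PM + 338 min = 5:48 PM.
The first segment ends at 5:48 PM + 89 min = 7:17 PM.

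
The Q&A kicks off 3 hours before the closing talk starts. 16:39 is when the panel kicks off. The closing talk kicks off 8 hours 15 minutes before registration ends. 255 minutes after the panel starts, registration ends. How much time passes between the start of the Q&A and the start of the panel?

420 minutes

Registration ends at 16:39 + 255 min = 20:54.
The closing talk starts at 20:54 − 495 min = 12:39.
The Q&A starts at 12:39 − 180 min = 09:39.
From 09:39 to 16:39 is 420 minutes.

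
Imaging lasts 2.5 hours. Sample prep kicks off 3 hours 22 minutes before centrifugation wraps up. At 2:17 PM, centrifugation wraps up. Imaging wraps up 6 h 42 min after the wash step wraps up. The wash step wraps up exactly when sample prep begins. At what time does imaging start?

3:07 PM

Sample prep starts at 2:17 PM − 202 min = 10:55 AM.
So the wash step ends at 10:55 AM.
Imaging ends at 10:55 AM + 402 min = 5:37 PM.
Imaging starts at 5:37 PM − 150 min = 3:07 PM.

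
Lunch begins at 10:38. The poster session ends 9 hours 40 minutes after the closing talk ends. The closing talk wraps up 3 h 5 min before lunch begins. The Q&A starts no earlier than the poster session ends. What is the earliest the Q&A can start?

17:13

The closing talk ends at 10:38 − 185 min = 07:33.
The poster session ends at 07:33 + 580 min = 17:13.
The Q&A is bounded by the poster session, so the earliest it can start is 17:13.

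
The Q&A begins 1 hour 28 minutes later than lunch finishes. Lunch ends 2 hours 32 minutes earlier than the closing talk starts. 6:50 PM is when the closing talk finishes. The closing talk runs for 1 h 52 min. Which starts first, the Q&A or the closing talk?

the Q&A

The closing talk starts at 6:50 PM − 112 min = 4:58 PM.
Lunch ends at 4:58 PM − 152 min = 2:26 PM.
The Q&A starts at 2:26 PM + 88 min = 3:54 PM.
The Q&A starts at 3:54 PM and the closing talk starts at 4:58 PM, so the Q&A is first.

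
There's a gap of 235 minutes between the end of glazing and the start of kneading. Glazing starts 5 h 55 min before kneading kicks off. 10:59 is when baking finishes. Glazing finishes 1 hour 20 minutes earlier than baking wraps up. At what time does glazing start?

07:39

Glazing ends at 10:59 − 80 min = 09:39.
Kneading starts at 09:39 + 235 min = 13:34.
Glazing starts at 13:34 − 355 min = 07:39.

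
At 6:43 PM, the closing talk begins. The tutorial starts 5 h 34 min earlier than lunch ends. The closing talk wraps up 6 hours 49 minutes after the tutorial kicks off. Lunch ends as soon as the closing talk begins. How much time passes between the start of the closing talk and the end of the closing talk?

75 minutes

Lunch ends at 6:43 PM.
The tutorial starts at 6:43 PM − 334 min = 1:09 PM.
The closing talk ends at 1:09 PM + 409 min = 7:58 PM.
From 6:43 PM to 7:58 PM is 75 minutes.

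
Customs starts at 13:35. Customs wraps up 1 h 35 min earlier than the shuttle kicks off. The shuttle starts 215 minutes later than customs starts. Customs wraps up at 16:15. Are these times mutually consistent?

No

The shuttle starts at 13:35 + 215 min = 17:10.
Customs ends at 17:10 − 95 min = 15:35.
But customs is also said to end at 16:15 — a 40-minute conflict.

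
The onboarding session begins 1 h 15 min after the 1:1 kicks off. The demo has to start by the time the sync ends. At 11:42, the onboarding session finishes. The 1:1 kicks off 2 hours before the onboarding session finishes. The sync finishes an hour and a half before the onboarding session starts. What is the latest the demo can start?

The 1:1 starts at 11:42 − 120 min = 09:42.
The onboarding session starts at 09:42 + 75 min = 10:57.
The sync ends at 10:57 − 90 min = 09:27.
The demo is bounded by the sync, so the latest it can start is 09:27.

09:27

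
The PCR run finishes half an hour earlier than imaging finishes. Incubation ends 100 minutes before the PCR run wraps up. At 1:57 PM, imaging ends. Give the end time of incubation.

The PCR run ends at 1:57 PM − 30 min = 1:27 PM.
Incubation ends at 1:27 PM − 100 min = 11:47 AM.

11:47 AM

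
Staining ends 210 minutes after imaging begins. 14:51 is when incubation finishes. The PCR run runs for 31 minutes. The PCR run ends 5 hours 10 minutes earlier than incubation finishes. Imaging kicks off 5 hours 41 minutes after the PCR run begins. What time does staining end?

18:21

The PCR run ends at 14:51 − 310 min = 09:41.
The PCR run starts at 09:41 − 31 min = 09:10.
Imaging starts at 09:10 + 341 min = 14:51.
Staining ends at 14:51 + 210 min = 18:21.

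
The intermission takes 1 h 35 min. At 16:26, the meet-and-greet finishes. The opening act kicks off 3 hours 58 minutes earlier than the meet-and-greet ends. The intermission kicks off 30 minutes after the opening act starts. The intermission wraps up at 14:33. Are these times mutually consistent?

The opening act starts at 16:26 − 238 min = 12:28.
The intermission starts at 12:28 + 30 min = 12:58.
The intermission ends at 12:58 + 95 min = 14:33.
That matches the stated 14:33, so the schedule is consistent.

Yes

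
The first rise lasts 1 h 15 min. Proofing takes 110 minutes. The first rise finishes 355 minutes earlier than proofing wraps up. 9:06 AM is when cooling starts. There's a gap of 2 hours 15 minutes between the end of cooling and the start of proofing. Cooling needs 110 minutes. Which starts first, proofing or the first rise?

Cooling ends at 9:06 AM + 110 min = 10:56 AM.
Proofing starts at 10:56 AM + 135 min = 1:11 PM.
Proofing ends at 1:11 PM + 110 min = 3:01 PM.
The first rise ends at 3:01 PM − 355 min = 9:06 AM.
The first rise starts at 9:06 AM − 75 min = 7:51 AM.
Proofing starts at 1:11 PM and the first rise starts at 7:51 AM, so the first rise is first.

the first rise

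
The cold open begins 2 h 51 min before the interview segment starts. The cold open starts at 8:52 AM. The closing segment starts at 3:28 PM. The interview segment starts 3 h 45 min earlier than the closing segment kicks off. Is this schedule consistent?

The interview segment starts at 3:28 PM − 225 min = 11:43 AM.
The cold open starts at 11:43 AM − 171 min = 8:52 AM.
That matches the stated 8:52 AM, so the schedule is consistent.

Yes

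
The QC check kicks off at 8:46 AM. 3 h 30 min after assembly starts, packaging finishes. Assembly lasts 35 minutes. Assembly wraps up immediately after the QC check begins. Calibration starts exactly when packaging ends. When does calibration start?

Assembly ends at 8:46 AM.
Assembly starts at 8:46 AM − 35 min = 8:11 AM.
Packaging ends at 8:11 AM + 210 min = 11:41 AM.
So calibration starts at 11:41 AM.

11:41 AM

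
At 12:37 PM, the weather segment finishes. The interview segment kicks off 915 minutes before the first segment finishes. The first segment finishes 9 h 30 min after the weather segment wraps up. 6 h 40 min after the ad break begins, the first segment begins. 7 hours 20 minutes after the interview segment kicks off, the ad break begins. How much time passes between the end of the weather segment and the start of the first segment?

The first segment ends at 12:37 PM + 570 min = 10:07 PM.
The interview segment starts at 10:07 PM − 915 min = 6:52 AM.
The ad break starts at 6:52 AM + 440 min = 2:12 PM.
The first segment starts at 2:12 PM + 400 min = 8:52 PM.
From 12:37 PM to 8:52 PM is 495 minutes.

495 minutes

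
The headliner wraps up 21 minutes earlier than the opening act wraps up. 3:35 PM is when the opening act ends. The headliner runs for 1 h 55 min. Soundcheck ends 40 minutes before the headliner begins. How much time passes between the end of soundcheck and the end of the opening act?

176 minutes

The headliner ends at 3:35 PM − 21 min = 3:14 PM.
The headliner starts at 3:14 PM − 115 min = 1:19 PM.
Soundcheck ends at 1:19 PM − 40 min = 12:39 PM.
From 12:39 PM to 3:35 PM is 176 minutes.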